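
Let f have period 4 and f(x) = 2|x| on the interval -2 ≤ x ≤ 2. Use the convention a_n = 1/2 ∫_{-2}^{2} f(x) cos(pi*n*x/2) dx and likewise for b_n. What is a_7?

-16/(49*pi**2)

a_7 = 1/2 ∫_{-2}^{2} f(x) cos(7*pi*x/2) dx.
f is even and cos(7*pi*x/2) is even, so the integrand is even and a_7 = ∫_0^{2} f(x) cos(7*pi*x/2) dx.
Integrating by parts (boundary term plus one more integral), an antiderivative of (2*x) cos(7*pi*x/2) is 4*x*sin(7*pi*x/2)/(7*pi) + 8*cos(7*pi*x/2)/(49*pi**2); evaluating from 0 to 2: ∫_{0}^{2} (2*x) cos(7*pi*x/2) dx = (-8/(49*pi**2)) - (8/(49*pi**2)) = -16/(49*pi**2).
Hence a_7 = -16/(49*pi**2).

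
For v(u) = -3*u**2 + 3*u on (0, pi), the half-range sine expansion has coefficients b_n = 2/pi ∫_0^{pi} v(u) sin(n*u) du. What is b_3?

b_3 = 2/pi ∫_0^{pi} (-3*u**2 + 3*u) sin(3*u) du.
Integrating by parts twice (tabular method), an antiderivative of (-3*u**2 + 3*u) sin(3*u) is u**2*cos(3*u) - 2*u*sin(3*u)/3 - u*cos(3*u) + sin(3*u)/3 - 2*cos(3*u)/9; evaluating from 0 to pi: ∫_{0}^{pi} (-3*u**2 + 3*u) sin(3*u) du = (-pi**2 + 2/9 + pi) - (-2/9) = -pi**2 + 4/9 + pi.
Hence b_3 = (2/pi)·(-pi**2 + 4/9 + pi) = -2*pi + 8/(9*pi) + 2.

-2*pi + 8/(9*pi) + 2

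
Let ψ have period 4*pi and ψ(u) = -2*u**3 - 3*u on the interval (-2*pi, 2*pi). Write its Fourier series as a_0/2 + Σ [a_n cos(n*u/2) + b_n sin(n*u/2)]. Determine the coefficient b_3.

b_3 = (1/(2*pi)) ∫_{-2*pi}^{2*pi} ψ(u) sin(3*u/2) du.
ψ is odd and sin(3*u/2) is odd, so the integrand is even and b_3 = 1/pi ∫_0^{2*pi} ψ(u) sin(3*u/2) du.
Integrating by parts three times (tabular method), an antiderivative of (-2*u**3 - 3*u) sin(3*u/2) is 4*u**3*cos(3*u/2)/3 - 8*u**2*sin(3*u/2)/3 - 14*u*cos(3*u/2)/9 + 28*sin(3*u/2)/27; evaluating from 0 to 2*pi: ∫_{0}^{2*pi} (-2*u**3 - 3*u) sin(3*u/2) du = (4*pi*(7 - 24*pi**2)/9) - (0) = 4*pi*(7 - 24*pi**2)/9.
Hence b_3 = (1/pi)·(4*pi*(7 - 24*pi**2)/9) = 28/9 - 32*pi**2/3.

28/9 - 32*pi**2/3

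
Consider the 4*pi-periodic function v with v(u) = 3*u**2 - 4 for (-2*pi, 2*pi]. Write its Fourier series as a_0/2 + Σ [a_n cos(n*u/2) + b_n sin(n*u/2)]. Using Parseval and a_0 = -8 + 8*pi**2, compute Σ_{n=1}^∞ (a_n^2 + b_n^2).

128*pi**4/5

Parseval: a_0^2/2 + Σ_{n≥1} (a_n^2+b_n^2) = (1/(2*pi)) ∫_{-2*pi}^{2*pi} v(u)^2 du = -64*pi**2 + 32 + 288*pi**4/5.
Subtract a_0^2/2 = 32*(1 - pi**2)**2: Σ (a_n^2+b_n^2) = 128*pi**4/5.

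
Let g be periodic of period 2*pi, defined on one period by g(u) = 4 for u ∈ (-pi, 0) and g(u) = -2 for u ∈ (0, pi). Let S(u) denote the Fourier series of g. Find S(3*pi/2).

u = 3*pi/2 differs from u = -pi/2 by 1 full period(s), and the series is 2*pi-periodic.
g is continuous at u = -pi/2 with value 4, so the series converges to 4 there.

4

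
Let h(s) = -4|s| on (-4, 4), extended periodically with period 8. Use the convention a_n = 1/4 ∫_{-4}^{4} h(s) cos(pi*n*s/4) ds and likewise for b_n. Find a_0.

a_0 = 1/4 ∫_{-4}^{4} h(s) ds = 1/4 · (-64) = -16.

-16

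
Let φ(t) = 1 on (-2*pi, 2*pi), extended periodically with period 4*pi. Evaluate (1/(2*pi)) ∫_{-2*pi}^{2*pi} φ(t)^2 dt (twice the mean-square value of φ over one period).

2

(1/(2*pi)) ∫_{-2*pi}^{2*pi} φ(t)^2 dt = (1/(2*pi)) · (4*pi) = 2.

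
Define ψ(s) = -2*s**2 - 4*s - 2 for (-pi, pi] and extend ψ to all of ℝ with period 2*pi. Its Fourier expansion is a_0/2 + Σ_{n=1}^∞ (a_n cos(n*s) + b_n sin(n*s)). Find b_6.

4/3

b_6 = 1/pi ∫_{-pi}^{pi} ψ(s) sin(6*s) ds.
Integrating by parts twice (tabular method), an antiderivative of (-2*s**2 - 4*s - 2) sin(6*s) is s**2*cos(6*s)/3 - s*sin(6*s)/9 + 2*s*cos(6*s)/3 - sin(6*s)/9 + 17*cos(6*s)/54; evaluating from -pi to pi: ∫_{-pi}^{pi} (-2*s**2 - 4*s - 2) sin(6*s) ds = (17/54 + 2*pi/3 + pi**2/3) - (-2*pi/3 + 17/54 + pi**2/3) = 4*pi/3.
Hence b_6 = (1/pi)·(4*pi/3) = 4/3.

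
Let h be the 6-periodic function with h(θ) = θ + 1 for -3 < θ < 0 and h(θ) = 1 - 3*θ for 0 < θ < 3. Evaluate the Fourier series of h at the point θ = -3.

-5

At θ = -3 the one-sided limits are h(-3^-) = -8 and h(-3^+) = -2.
By Dirichlet's theorem the series converges to their average, [(-8) + (-2)]/2 = -5.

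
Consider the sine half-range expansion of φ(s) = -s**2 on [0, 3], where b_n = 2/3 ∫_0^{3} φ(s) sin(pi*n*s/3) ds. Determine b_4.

9/(2*pi)

b_4 = 2/3 ∫_0^{3} (-s**2) sin(4*pi*s/3) ds.
Integrating by parts twice (tabular method), an antiderivative of (-s**2) sin(4*pi*s/3) is 3*s**2*cos(4*pi*s/3)/(4*pi) - 9*s*sin(4*pi*s/3)/(8*pi**2) - 27*cos(4*pi*s/3)/(32*pi**3); evaluating from 0 to 3: ∫_{0}^{3} (-s**2) sin(4*pi*s/3) ds = (27*(-1 + 8*pi**2)/(32*pi**3)) - (-27/(32*pi**3)) = 27/(4*pi).
Hence b_4 = (2/3)·(27/(4*pi)) = 9/(2*pi).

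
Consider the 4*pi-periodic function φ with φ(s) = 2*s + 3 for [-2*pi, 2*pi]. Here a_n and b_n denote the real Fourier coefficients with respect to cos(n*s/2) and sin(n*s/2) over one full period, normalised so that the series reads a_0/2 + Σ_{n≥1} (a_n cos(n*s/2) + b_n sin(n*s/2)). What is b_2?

b_2 = (1/(2*pi)) ∫_{-2*pi}^{2*pi} φ(s) sin(s) ds.
Integrating by parts (boundary term plus one more integral), an antiderivative of (2*s + 3) sin(s) is -2*s*cos(s) + 2*sin(s) - 3*cos(s); evaluating from -2*pi to 2*pi: ∫_{-2*pi}^{2*pi} (2*s + 3) sin(s) ds = (-4*pi - 3) - (-3 + 4*pi) = -8*pi.
Hence b_2 = (1/(2*pi))·(-8*pi) = -4.

-4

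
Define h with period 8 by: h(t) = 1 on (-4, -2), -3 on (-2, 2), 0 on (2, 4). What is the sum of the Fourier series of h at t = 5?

1

t = 5 differs from t = -3 by 1 full period(s), and the series is 8-periodic.
h is continuous at t = -3 with value 1, so the series converges to 1 there.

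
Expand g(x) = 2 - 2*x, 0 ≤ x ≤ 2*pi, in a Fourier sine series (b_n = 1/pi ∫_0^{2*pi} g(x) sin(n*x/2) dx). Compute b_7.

b_7 = 1/pi ∫_0^{2*pi} (2 - 2*x) sin(7*x/2) dx.
Integrating by parts (boundary term plus one more integral), an antiderivative of (2 - 2*x) sin(7*x/2) is 4*x*cos(7*x/2)/7 - 8*sin(7*x/2)/49 - 4*cos(7*x/2)/7; evaluating from 0 to 2*pi: ∫_{0}^{2*pi} (2 - 2*x) sin(7*x/2) dx = (4/7 - 8*pi/7) - (-4/7) = 8/7 - 8*pi/7.
Hence b_7 = (1/pi)·(8/7 - 8*pi/7) = 8*(1 - pi)/(7*pi).

8*(1 - pi)/(7*pi)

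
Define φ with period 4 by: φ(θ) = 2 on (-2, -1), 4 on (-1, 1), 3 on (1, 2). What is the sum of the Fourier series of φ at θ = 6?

θ = 6 differs from θ = -2 by 2 full period(s), and the series is 4-periodic.
At θ = -2 the one-sided limits are φ(-2^-) = 3 and φ(-2^+) = 2.
By Dirichlet's theorem the series converges to their average, [(3) + (2)]/2 = 5/2.

5/2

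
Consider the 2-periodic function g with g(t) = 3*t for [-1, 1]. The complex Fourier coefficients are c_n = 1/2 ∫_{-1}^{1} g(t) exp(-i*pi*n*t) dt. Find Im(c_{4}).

3/(4*pi)

Since g is real-valued, Im(c_{4}) = -1/2 ∫_{-1}^{1} g(t) sin(4*pi*t) dt = -b_{4}/2.
g is odd and sin(4*pi*t) is odd, so the integrand is even: ∫_{-1}^{1} g(t) sin(4*pi*t) dt = 2∫_0^{1} g(t) sin(4*pi*t) dt.
Integrating by parts (boundary term plus one more integral), an antiderivative of (3*t) sin(4*pi*t) is -3*t*cos(4*pi*t)/(4*pi) + 3*sin(4*pi*t)/(16*pi**2); evaluating from 0 to 1: ∫_{0}^{1} (3*t) sin(4*pi*t) dt = (-3/(4*pi)) - (0) = -3/(4*pi).
So ∫_{-1}^{1} g(t) sin(4*pi*t) dt = -3/(2*pi).
Hence Im(c_{4}) = (-1/2)·(-3/(2*pi)) = 3/(4*pi).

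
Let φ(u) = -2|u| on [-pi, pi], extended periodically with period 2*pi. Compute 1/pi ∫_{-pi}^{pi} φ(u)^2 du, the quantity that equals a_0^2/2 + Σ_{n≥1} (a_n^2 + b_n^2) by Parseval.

1/pi ∫_{-pi}^{pi} φ(u)^2 du = 1/pi · (8*pi**3/3) = 8*pi**2/3.

8*pi**2/3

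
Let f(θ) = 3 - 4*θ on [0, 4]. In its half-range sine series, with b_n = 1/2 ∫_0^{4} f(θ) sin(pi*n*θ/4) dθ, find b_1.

-20/pi

b_1 = 1/2 ∫_0^{4} (3 - 4*θ) sin(pi*θ/4) dθ.
Integrating by parts (boundary term plus one more integral), an antiderivative of (3 - 4*θ) sin(pi*θ/4) is 16*θ*cos(pi*θ/4)/pi - 64*sin(pi*θ/4)/pi**2 - 12*cos(pi*θ/4)/pi; evaluating from 0 to 4: ∫_{0}^{4} (3 - 4*θ) sin(pi*θ/4) dθ = (-52/pi) - (-12/pi) = -40/pi.
Hence b_1 = (1/2)·(-40/pi) = -20/pi.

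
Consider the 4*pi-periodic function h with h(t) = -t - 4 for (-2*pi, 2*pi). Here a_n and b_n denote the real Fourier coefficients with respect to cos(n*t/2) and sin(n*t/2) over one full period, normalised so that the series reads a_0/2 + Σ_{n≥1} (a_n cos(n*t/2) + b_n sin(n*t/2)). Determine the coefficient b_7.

b_7 = (1/(2*pi)) ∫_{-2*pi}^{2*pi} h(t) sin(7*t/2) dt.
Integrating by parts (boundary term plus one more integral), an antiderivative of (-t - 4) sin(7*t/2) is 2*t*cos(7*t/2)/7 - 4*sin(7*t/2)/49 + 8*cos(7*t/2)/7; evaluating from -2*pi to 2*pi: ∫_{-2*pi}^{2*pi} (-t - 4) sin(7*t/2) dt = (-4*pi/7 - 8/7) - (-8/7 + 4*pi/7) = -8*pi/7.
Hence b_7 = (1/(2*pi))·(-8*pi/7) = -4/7.

-4/7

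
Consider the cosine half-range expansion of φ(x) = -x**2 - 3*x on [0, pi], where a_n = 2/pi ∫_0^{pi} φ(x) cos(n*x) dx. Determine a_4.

-1/4

a_4 = 2/pi ∫_0^{pi} (-x**2 - 3*x) cos(4*x) dx.
Integrating by parts twice (tabular method), an antiderivative of (-x**2 - 3*x) cos(4*x) is -x**2*sin(4*x)/4 - 3*x*sin(4*x)/4 - x*cos(4*x)/8 + sin(4*x)/32 - 3*cos(4*x)/16; evaluating from 0 to pi: ∫_{0}^{pi} (-x**2 - 3*x) cos(4*x) dx = (-pi/8 - 3/16) - (-3/16) = -pi/8.
Hence a_4 = (2/pi)·(-pi/8) = -1/4.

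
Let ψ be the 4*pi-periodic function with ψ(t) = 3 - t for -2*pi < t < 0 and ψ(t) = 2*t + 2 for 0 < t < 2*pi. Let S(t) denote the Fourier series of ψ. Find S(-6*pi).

5/2 + 3*pi

t = -6*pi differs from t = 2*pi by -2 full period(s), and the series is 4*pi-periodic.
At t = 2*pi the one-sided limits are ψ(2*pi^-) = 2 + 4*pi and ψ(2*pi^+) = 3 + 2*pi.
By Dirichlet's theorem the series converges to their average, [(2 + 4*pi) + (3 + 2*pi)]/2 = 5/2 + 3*pi.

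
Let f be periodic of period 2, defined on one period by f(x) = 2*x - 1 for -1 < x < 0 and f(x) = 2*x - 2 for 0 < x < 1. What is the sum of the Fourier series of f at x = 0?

-3/2

At x = 0 the one-sided limits are f(0^-) = -1 and f(0^+) = -2.
By Dirichlet's theorem the series converges to their average, [(-1) + (-2)]/2 = -3/2.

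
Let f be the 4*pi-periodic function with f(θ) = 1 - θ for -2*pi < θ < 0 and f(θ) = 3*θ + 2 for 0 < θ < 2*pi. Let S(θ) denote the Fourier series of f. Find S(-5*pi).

θ = -5*pi differs from θ = -pi by -1 full period(s), and the series is 4*pi-periodic.
f is continuous at θ = -pi with value 1 + pi, so the series converges to 1 + pi there.

1 + pi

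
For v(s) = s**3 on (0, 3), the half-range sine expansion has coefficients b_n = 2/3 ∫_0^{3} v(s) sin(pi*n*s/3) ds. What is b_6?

-9/pi + 3/(2*pi**3)

b_6 = 2/3 ∫_0^{3} (s**3) sin(2*pi*s) ds.
Integrating by parts three times (tabular method), an antiderivative of (s**3) sin(2*pi*s) is -s**3*cos(2*pi*s)/(2*pi) + 3*s**2*sin(2*pi*s)/(4*pi**2) + 3*s*cos(2*pi*s)/(4*pi**3) - 3*sin(2*pi*s)/(8*pi**4); evaluating from 0 to 3: ∫_{0}^{3} (s**3) sin(2*pi*s) ds = (9*(1 - 6*pi**2)/(4*pi**3)) - (0) = 9*(1 - 6*pi**2)/(4*pi**3).
Hence b_6 = (2/3)·(9*(1 - 6*pi**2)/(4*pi**3)) = -9/pi + 3/(2*pi**3).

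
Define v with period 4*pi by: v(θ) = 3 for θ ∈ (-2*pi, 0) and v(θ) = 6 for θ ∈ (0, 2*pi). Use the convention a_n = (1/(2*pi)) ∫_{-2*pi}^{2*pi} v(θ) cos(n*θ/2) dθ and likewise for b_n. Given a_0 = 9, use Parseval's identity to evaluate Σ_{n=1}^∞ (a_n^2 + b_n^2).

Parseval: a_0^2/2 + Σ_{n≥1} (a_n^2+b_n^2) = (1/(2*pi)) ∫_{-2*pi}^{2*pi} v(θ)^2 dθ = 45.
Subtract a_0^2/2 = 81/2: Σ (a_n^2+b_n^2) = 9/2.

9/2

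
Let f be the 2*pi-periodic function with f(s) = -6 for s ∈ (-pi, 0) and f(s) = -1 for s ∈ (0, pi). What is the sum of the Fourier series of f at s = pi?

-7/2

At s = pi the one-sided limits are f(pi^-) = -1 and f(pi^+) = -6.
By Dirichlet's theorem the series converges to their average, [(-1) + (-6)]/2 = -7/2.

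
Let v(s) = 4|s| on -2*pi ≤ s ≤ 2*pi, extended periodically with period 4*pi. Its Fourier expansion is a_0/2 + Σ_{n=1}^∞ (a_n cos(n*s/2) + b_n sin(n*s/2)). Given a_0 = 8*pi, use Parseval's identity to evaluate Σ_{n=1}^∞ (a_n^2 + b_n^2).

Parseval: a_0^2/2 + Σ_{n≥1} (a_n^2+b_n^2) = (1/(2*pi)) ∫_{-2*pi}^{2*pi} v(s)^2 ds = 128*pi**2/3.
Subtract a_0^2/2 = 32*pi**2: Σ (a_n^2+b_n^2) = 32*pi**2/3.

32*pi**2/3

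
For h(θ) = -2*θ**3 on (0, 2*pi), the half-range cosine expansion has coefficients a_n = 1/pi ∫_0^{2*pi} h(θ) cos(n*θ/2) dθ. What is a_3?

a_3 = 1/pi ∫_0^{2*pi} (-2*θ**3) cos(3*θ/2) dθ.
Integrating by parts three times (tabular method), an antiderivative of (-2*θ**3) cos(3*θ/2) is -4*θ**3*sin(3*θ/2)/3 - 8*θ**2*cos(3*θ/2)/3 + 32*θ*sin(3*θ/2)/9 + 64*cos(3*θ/2)/27; evaluating from 0 to 2*pi: ∫_{0}^{2*pi} (-2*θ**3) cos(3*θ/2) dθ = (-64/27 + 32*pi**2/3) - (64/27) = -128/27 + 32*pi**2/3.
Hence a_3 = (1/pi)·(-128/27 + 32*pi**2/3) = 32*(-4 + 9*pi**2)/(27*pi).

32*(-4 + 9*pi**2)/(27*pi)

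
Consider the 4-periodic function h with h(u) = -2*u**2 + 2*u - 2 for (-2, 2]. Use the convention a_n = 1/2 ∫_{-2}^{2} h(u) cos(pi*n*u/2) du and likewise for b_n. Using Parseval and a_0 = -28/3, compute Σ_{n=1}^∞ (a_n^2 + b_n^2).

992/45

Parseval: a_0^2/2 + Σ_{n≥1} (a_n^2+b_n^2) = 1/2 ∫_{-2}^{2} h(u)^2 du = 328/5.
Subtract a_0^2/2 = 392/9: Σ (a_n^2+b_n^2) = 992/45.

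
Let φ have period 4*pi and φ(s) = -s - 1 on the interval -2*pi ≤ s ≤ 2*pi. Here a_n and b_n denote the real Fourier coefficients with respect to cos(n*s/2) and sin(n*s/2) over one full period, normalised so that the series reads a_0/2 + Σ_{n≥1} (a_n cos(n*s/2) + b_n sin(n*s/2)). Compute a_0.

a_0 = (1/(2*pi)) ∫_{-2*pi}^{2*pi} φ(s) ds = (1/(2*pi)) · (-4*pi) = -2.

-2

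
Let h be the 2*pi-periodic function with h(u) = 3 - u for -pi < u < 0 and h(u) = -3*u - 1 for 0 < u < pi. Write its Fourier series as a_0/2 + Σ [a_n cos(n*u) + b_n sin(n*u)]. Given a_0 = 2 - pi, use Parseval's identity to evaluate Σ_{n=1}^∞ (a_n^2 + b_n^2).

Parseval: a_0^2/2 + Σ_{n≥1} (a_n^2+b_n^2) = 1/pi ∫_{-pi}^{pi} h(u)^2 du = 10 + 6*pi + 10*pi**2/3.
Subtract a_0^2/2 = (2 - pi)**2/2: Σ (a_n^2+b_n^2) = 8 + 8*pi + 17*pi**2/6.

8 + 8*pi + 17*pi**2/6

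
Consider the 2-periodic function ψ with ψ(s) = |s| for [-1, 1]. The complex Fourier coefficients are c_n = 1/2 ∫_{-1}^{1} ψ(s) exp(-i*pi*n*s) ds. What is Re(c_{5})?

Since ψ is real-valued, Re(c_{5}) = 1/2 ∫_{-1}^{1} ψ(s) cos(5*pi*s) ds = a_{5}/2.
ψ is even and cos(5*pi*s) is even, so the integrand is even: ∫_{-1}^{1} ψ(s) cos(5*pi*s) ds = 2∫_0^{1} ψ(s) cos(5*pi*s) ds.
Integrating by parts (boundary term plus one more integral), an antiderivative of (s) cos(5*pi*s) is s*sin(5*pi*s)/(5*pi) + cos(5*pi*s)/(25*pi**2); evaluating from 0 to 1: ∫_{0}^{1} (s) cos(5*pi*s) ds = (-1/(25*pi**2)) - (1/(25*pi**2)) = -2/(25*pi**2).
So ∫_{-1}^{1} ψ(s) cos(5*pi*s) ds = -4/(25*pi**2).
Hence Re(c_{5}) = (1/2)·(-4/(25*pi**2)) = -2/(25*pi**2).

-2/(25*pi**2)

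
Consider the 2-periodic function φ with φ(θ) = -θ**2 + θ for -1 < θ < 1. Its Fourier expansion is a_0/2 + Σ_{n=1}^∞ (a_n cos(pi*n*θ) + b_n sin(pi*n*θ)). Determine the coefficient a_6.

a_6 = ∫_{-1}^{1} φ(θ) cos(6*pi*θ) dθ.
Integrating by parts twice (tabular method), an antiderivative of (-θ**2 + θ) cos(6*pi*θ) is -θ**2*sin(6*pi*θ)/(6*pi) + θ*sin(6*pi*θ)/(6*pi) - θ*cos(6*pi*θ)/(18*pi**2) + sin(6*pi*θ)/(108*pi**3) + cos(6*pi*θ)/(36*pi**2); evaluating from -1 to 1: ∫_{-1}^{1} (-θ**2 + θ) cos(6*pi*θ) dθ = (-1/(36*pi**2)) - (1/(12*pi**2)) = -1/(9*pi**2).
Hence a_6 = -1/(9*pi**2).

-1/(9*pi**2)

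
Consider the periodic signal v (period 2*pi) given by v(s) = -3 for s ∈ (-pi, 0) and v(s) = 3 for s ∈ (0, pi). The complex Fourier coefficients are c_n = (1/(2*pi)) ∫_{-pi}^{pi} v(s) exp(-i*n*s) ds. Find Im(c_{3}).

Since v is real-valued, Im(c_{3}) = -(1/(2*pi)) ∫_{-pi}^{pi} v(s) sin(3*s) ds = -b_{3}/2.
v is odd and sin(3*s) is odd, so the integrand is even: ∫_{-pi}^{pi} v(s) sin(3*s) ds = 2∫_0^{pi} v(s) sin(3*s) ds.
Directly, an antiderivative of (3) sin(3*s) is -cos(3*s); evaluating from 0 to pi: ∫_{0}^{pi} (3) sin(3*s) ds = (1) - (-1) = 2.
So ∫_{-pi}^{pi} v(s) sin(3*s) ds = 4.
Hence Im(c_{3}) = (-1/(2*pi))·(4) = -2/pi.

-2/pi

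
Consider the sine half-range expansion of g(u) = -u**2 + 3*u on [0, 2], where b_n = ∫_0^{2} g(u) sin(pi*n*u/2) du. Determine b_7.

b_7 = ∫_0^{2} (-u**2 + 3*u) sin(7*pi*u/2) du.
Integrating by parts twice (tabular method), an antiderivative of (-u**2 + 3*u) sin(7*pi*u/2) is 2*u**2*cos(7*pi*u/2)/(7*pi) - 8*u*sin(7*pi*u/2)/(49*pi**2) - 6*u*cos(7*pi*u/2)/(7*pi) + 12*sin(7*pi*u/2)/(49*pi**2) - 16*cos(7*pi*u/2)/(343*pi**3); evaluating from 0 to 2: ∫_{0}^{2} (-u**2 + 3*u) sin(7*pi*u/2) du = (4*(4 + 49*pi**2)/(343*pi**3)) - (-16/(343*pi**3)) = 4*(8 + 49*pi**2)/(343*pi**3).
Hence b_7 = 4*(8 + 49*pi**2)/(343*pi**3).

4*(8 + 49*pi**2)/(343*pi**3)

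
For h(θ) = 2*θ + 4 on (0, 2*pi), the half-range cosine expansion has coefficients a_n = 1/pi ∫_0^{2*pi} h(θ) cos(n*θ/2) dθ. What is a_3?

-16/(9*pi)

a_3 = 1/pi ∫_0^{2*pi} (2*θ + 4) cos(3*θ/2) dθ.
Integrating by parts (boundary term plus one more integral), an antiderivative of (2*θ + 4) cos(3*θ/2) is 4*θ*sin(3*θ/2)/3 + 8*sin(3*θ/2)/3 + 8*cos(3*θ/2)/9; evaluating from 0 to 2*pi: ∫_{0}^{2*pi} (2*θ + 4) cos(3*θ/2) dθ = (-8/9) - (8/9) = -16/9.
Hence a_3 = (1/pi)·(-16/9) = -16/(9*pi).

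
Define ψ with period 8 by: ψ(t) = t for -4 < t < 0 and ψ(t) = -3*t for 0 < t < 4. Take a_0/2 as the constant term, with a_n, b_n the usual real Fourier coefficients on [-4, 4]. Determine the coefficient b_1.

-8/pi

b_1 = 1/4 ∫_{-4}^{4} ψ(t) sin(pi*t/4) dt.
Split the integral at the breakpoints.
Integrating by parts (boundary term plus one more integral), an antiderivative of (t) sin(pi*t/4) is -4*t*cos(pi*t/4)/pi + 16*sin(pi*t/4)/pi**2; evaluating from -4 to 0: ∫_{-4}^{0} (t) sin(pi*t/4) dt = (0) - (-16/pi) = 16/pi.
Integrating by parts (boundary term plus one more integral), an antiderivative of (-3*t) sin(pi*t/4) is 12*t*cos(pi*t/4)/pi - 48*sin(pi*t/4)/pi**2; evaluating from 0 to 4: ∫_{0}^{4} (-3*t) sin(pi*t/4) dt = (-48/pi) - (0) = -48/pi.
Summing the pieces and multiplying by (1/4) gives b_1 = -8/pi.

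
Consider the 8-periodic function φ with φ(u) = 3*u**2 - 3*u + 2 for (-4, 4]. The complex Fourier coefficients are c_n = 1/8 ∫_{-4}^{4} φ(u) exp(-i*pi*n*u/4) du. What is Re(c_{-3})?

-32/(3*pi**2)

Since φ is real-valued, Re(c_{-3}) = 1/8 ∫_{-4}^{4} φ(u) cos(-3*pi*u/4) du = a_{3}/2.
Integrating by parts twice (tabular method), an antiderivative of (3*u**2 - 3*u + 2) cos(-3*pi*u/4) is 4*u**2*sin(3*pi*u/4)/pi - 4*u*sin(3*pi*u/4)/pi + 32*u*cos(3*pi*u/4)/(3*pi**2) - 128*sin(3*pi*u/4)/(9*pi**3) + 8*sin(3*pi*u/4)/(3*pi) - 16*cos(3*pi*u/4)/(3*pi**2); evaluating from -4 to 4: ∫_{-4}^{4} (3*u**2 - 3*u + 2) cos(-3*pi*u/4) du = (-112/(3*pi**2)) - (48/pi**2) = -256/(3*pi**2).
Hence Re(c_{-3}) = (1/8)·(-256/(3*pi**2)) = -32/(3*pi**2).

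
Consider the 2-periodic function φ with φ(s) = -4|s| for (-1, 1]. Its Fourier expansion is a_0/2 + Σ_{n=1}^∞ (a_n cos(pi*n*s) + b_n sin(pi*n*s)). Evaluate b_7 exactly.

b_7 = ∫_{-1}^{1} φ(s) sin(7*pi*s) ds.
φ is even and sin(7*pi*s) is odd, so the integrand is odd over a symmetric interval and the integral vanishes.

0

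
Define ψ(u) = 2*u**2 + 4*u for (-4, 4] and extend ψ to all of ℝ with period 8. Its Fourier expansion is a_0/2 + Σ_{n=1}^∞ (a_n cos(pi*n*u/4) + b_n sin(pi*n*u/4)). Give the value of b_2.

b_2 = 1/4 ∫_{-4}^{4} ψ(u) sin(pi*u/2) du.
Integrating by parts twice (tabular method), an antiderivative of (2*u**2 + 4*u) sin(pi*u/2) is -4*u**2*cos(pi*u/2)/pi + 16*u*sin(pi*u/2)/pi**2 - 8*u*cos(pi*u/2)/pi + 16*sin(pi*u/2)/pi**2 + 32*cos(pi*u/2)/pi**3; evaluating from -4 to 4: ∫_{-4}^{4} (2*u**2 + 4*u) sin(pi*u/2) du = (-96/pi + 32/pi**3) - (-32/pi + 32/pi**3) = -64/pi.
Hence b_2 = (1/4)·(-64/pi) = -16/pi.

-16/pi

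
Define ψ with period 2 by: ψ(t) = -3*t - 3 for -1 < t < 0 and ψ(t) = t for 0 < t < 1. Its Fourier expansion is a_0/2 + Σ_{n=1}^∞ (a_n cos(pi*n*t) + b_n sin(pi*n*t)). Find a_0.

a_0 = ∫_{-1}^{1} ψ(t) dt = -1.

-1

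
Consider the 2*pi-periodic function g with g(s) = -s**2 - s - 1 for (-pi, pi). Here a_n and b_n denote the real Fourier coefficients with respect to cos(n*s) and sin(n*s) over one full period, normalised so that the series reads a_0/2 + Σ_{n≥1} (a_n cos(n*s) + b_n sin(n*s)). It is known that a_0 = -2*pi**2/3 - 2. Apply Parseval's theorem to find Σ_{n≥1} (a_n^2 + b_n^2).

Parseval: a_0^2/2 + Σ_{n≥1} (a_n^2+b_n^2) = 1/pi ∫_{-pi}^{pi} g(s)^2 ds = 2 + 2*pi**2 + 2*pi**4/5.
Subtract a_0^2/2 = 2*(3 + pi**2)**2/9: Σ (a_n^2+b_n^2) = 2*pi**2*(15 + 4*pi**2)/45.

2*pi**2*(15 + 4*pi**2)/45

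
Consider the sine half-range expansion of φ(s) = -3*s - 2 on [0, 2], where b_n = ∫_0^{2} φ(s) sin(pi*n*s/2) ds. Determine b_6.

2/pi

b_6 = ∫_0^{2} (-3*s - 2) sin(3*pi*s) ds.
Integrating by parts (boundary term plus one more integral), an antiderivative of (-3*s - 2) sin(3*pi*s) is s*cos(3*pi*s)/pi - sin(3*pi*s)/(3*pi**2) + 2*cos(3*pi*s)/(3*pi); evaluating from 0 to 2: ∫_{0}^{2} (-3*s - 2) sin(3*pi*s) ds = (8/(3*pi)) - (2/(3*pi)) = 2/pi.
Hence b_6 = 2/pi.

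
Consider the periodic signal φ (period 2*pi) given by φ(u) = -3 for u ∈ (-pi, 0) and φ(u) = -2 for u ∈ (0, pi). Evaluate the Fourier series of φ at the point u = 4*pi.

u = 4*pi differs from u = 0 by 2 full period(s), and the series is 2*pi-periodic.
At u = 0 the one-sided limits are φ(0^-) = -3 and φ(0^+) = -2.
By Dirichlet's theorem the series converges to their average, [(-3) + (-2)]/2 = -5/2.

-5/2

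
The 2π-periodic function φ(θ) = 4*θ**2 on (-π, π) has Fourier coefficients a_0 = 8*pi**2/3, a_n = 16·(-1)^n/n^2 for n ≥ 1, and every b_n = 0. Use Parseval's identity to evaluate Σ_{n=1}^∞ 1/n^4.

Parseval: a_0^2/2 + Σ a_n^2 = (1/π) ∫_{-π}^{π} φ(θ)^2 dθ = 32*pi**4/5.
Subtract a_0^2/2 = 32*pi**4/9: Σ a_n^2 = 128*pi**4/45.
Since a_n^2 = 256/n^4, Σ 1/n^4 = pi**4/90.

pi**4/90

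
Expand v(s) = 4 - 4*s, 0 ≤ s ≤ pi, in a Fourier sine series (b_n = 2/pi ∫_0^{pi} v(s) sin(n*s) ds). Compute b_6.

4/3

b_6 = 2/pi ∫_0^{pi} (4 - 4*s) sin(6*s) ds.
Integrating by parts (boundary term plus one more integral), an antiderivative of (4 - 4*s) sin(6*s) is 2*s*cos(6*s)/3 - sin(6*s)/9 - 2*cos(6*s)/3; evaluating from 0 to pi: ∫_{0}^{pi} (4 - 4*s) sin(6*s) ds = (-2/3 + 2*pi/3) - (-2/3) = 2*pi/3.
Hence b_6 = (2/pi)·(2*pi/3) = 4/3.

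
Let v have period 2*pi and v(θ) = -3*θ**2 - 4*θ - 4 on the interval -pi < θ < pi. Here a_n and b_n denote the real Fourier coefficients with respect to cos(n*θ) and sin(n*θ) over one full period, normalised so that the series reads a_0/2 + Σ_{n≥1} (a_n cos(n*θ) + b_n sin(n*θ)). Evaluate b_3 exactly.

-8/3

b_3 = 1/pi ∫_{-pi}^{pi} v(θ) sin(3*θ) dθ.
Integrating by parts twice (tabular method), an antiderivative of (-3*θ**2 - 4*θ - 4) sin(3*θ) is θ**2*cos(3*θ) - 2*θ*sin(3*θ)/3 + 4*θ*cos(3*θ)/3 - 4*sin(3*θ)/9 + 10*cos(3*θ)/9; evaluating from -pi to pi: ∫_{-pi}^{pi} (-3*θ**2 - 4*θ - 4) sin(3*θ) dθ = (-pi**2 - 4*pi/3 - 10/9) - (-pi**2 - 10/9 + 4*pi/3) = -8*pi/3.
Hence b_3 = (1/pi)·(-8*pi/3) = -8/3.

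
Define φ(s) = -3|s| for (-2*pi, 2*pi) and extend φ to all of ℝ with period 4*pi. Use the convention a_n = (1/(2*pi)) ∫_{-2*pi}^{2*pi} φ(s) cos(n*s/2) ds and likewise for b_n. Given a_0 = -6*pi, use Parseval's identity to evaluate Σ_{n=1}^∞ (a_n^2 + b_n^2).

6*pi**2

Parseval: a_0^2/2 + Σ_{n≥1} (a_n^2+b_n^2) = (1/(2*pi)) ∫_{-2*pi}^{2*pi} φ(s)^2 ds = 24*pi**2.
Subtract a_0^2/2 = 18*pi**2: Σ (a_n^2+b_n^2) = 6*pi**2.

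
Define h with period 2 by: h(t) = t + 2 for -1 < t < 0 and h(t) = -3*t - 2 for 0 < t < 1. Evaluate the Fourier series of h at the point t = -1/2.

h is continuous at t = -1/2 with value 3/2, so the series converges to 3/2 there.

3/2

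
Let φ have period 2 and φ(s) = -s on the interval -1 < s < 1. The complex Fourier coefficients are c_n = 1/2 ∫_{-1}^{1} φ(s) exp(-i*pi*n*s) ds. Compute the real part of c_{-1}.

0

Since φ is real-valued, Re(c_{-1}) = 1/2 ∫_{-1}^{1} φ(s) cos(-pi*s) ds = a_{1}/2.
(φ is odd, so the integrand is odd over a symmetric interval and the integral vanishes.)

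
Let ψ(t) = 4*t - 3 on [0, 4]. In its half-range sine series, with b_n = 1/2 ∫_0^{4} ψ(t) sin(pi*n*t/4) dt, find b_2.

-16/pi

b_2 = 1/2 ∫_0^{4} (4*t - 3) sin(pi*t/2) dt.
Integrating by parts (boundary term plus one more integral), an antiderivative of (4*t - 3) sin(pi*t/2) is -8*t*cos(pi*t/2)/pi + 16*sin(pi*t/2)/pi**2 + 6*cos(pi*t/2)/pi; evaluating from 0 to 4: ∫_{0}^{4} (4*t - 3) sin(pi*t/2) dt = (-26/pi) - (6/pi) = -32/pi.
Hence b_2 = (1/2)·(-32/pi) = -16/pi.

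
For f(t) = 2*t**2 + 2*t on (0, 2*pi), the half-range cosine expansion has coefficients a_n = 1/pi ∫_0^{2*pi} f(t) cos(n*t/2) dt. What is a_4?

a_4 = 1/pi ∫_0^{2*pi} (2*t**2 + 2*t) cos(2*t) dt.
Integrating by parts twice (tabular method), an antiderivative of (2*t**2 + 2*t) cos(2*t) is t**2*sin(2*t) + t*sin(2*t) + t*cos(2*t) - sin(2*t)/2 + cos(2*t)/2; evaluating from 0 to 2*pi: ∫_{0}^{2*pi} (2*t**2 + 2*t) cos(2*t) dt = (1/2 + 2*pi) - (1/2) = 2*pi.
Hence a_4 = (1/pi)·(2*pi) = 2.

2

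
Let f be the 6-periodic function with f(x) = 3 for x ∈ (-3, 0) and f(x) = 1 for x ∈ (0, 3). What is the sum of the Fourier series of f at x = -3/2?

f is continuous at x = -3/2 with value 3, so the series converges to 3 there.

3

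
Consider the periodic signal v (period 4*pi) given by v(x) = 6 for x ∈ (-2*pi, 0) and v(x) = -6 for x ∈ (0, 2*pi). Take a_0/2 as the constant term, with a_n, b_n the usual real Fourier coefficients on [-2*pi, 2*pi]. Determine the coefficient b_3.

-8/pi

b_3 = (1/(2*pi)) ∫_{-2*pi}^{2*pi} v(x) sin(3*x/2) dx.
v is odd and sin(3*x/2) is odd, so the integrand is even and b_3 = 1/pi ∫_0^{2*pi} v(x) sin(3*x/2) dx.
Directly, an antiderivative of (-6) sin(3*x/2) is 4*cos(3*x/2); evaluating from 0 to 2*pi: ∫_{0}^{2*pi} (-6) sin(3*x/2) dx = (-4) - (4) = -8.
Hence b_3 = (1/pi)·(-8) = -8/pi.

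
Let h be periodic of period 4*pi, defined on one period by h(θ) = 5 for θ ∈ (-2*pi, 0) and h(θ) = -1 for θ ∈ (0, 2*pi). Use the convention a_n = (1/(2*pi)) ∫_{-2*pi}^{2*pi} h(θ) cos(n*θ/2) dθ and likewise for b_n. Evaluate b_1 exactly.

-12/pi

b_1 = (1/(2*pi)) ∫_{-2*pi}^{2*pi} h(θ) sin(θ/2) dθ.
Split the integral at the breakpoints.
Directly, an antiderivative of (5) sin(θ/2) is -10*cos(θ/2); evaluating from -2*pi to 0: ∫_{-2*pi}^{0} (5) sin(θ/2) dθ = (-10) - (10) = -20.
Directly, an antiderivative of (-1) sin(θ/2) is 2*cos(θ/2); evaluating from 0 to 2*pi: ∫_{0}^{2*pi} (-1) sin(θ/2) dθ = (-2) - (2) = -4.
Summing the pieces and multiplying by (1/(2*pi)) gives b_1 = -12/pi.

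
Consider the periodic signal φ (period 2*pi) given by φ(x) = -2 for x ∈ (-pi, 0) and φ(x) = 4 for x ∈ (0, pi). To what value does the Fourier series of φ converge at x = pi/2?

φ is continuous at x = pi/2 with value 4, so the series converges to 4 there.

4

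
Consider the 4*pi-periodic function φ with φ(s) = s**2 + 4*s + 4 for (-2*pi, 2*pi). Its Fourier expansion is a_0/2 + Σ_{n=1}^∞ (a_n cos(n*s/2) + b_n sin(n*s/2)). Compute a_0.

8 + 8*pi**2/3

a_0 = (1/(2*pi)) ∫_{-2*pi}^{2*pi} φ(s) ds = (1/(2*pi)) · (16*pi*(3 + pi**2)/3) = 8 + 8*pi**2/3.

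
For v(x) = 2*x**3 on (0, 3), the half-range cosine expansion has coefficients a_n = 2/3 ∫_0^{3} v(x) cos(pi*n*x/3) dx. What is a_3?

4*(4 - 9*pi**2)/pi**4

a_3 = 2/3 ∫_0^{3} (2*x**3) cos(pi*x) dx.
Integrating by parts three times (tabular method), an antiderivative of (2*x**3) cos(pi*x) is 2*x**3*sin(pi*x)/pi + 6*x**2*cos(pi*x)/pi**2 - 12*x*sin(pi*x)/pi**3 - 12*cos(pi*x)/pi**4; evaluating from 0 to 3: ∫_{0}^{3} (2*x**3) cos(pi*x) dx = (6*(2 - 9*pi**2)/pi**4) - (-12/pi**4) = 6*(4 - 9*pi**2)/pi**4.
Hence a_3 = (2/3)·(6*(4 - 9*pi**2)/pi**4) = 4*(4 - 9*pi**2)/pi**4.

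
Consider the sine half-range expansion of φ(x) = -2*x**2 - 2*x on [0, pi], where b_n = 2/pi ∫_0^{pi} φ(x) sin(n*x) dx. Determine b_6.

b_6 = 2/pi ∫_0^{pi} (-2*x**2 - 2*x) sin(6*x) dx.
Integrating by parts twice (tabular method), an antiderivative of (-2*x**2 - 2*x) sin(6*x) is x**2*cos(6*x)/3 - x*sin(6*x)/9 + x*cos(6*x)/3 - sin(6*x)/18 - cos(6*x)/54; evaluating from 0 to pi: ∫_{0}^{pi} (-2*x**2 - 2*x) sin(6*x) dx = (-1/54 + pi/3 + pi**2/3) - (-1/54) = pi*(1 + pi)/3.
Hence b_6 = (2/pi)·(pi*(1 + pi)/3) = 2/3 + 2*pi/3.

2/3 + 2*pi/3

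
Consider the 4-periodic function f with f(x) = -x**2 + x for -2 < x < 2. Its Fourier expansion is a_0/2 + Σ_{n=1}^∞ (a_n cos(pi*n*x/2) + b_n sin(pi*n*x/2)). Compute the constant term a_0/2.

-4/3

a_0 = 1/2 ∫_{-2}^{2} f(x) dx = 1/2 · (-16/3) = -8/3.
So the constant term a_0/2 = -4/3.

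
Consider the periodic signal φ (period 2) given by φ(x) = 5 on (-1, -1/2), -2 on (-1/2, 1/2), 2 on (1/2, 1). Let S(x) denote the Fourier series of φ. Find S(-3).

7/2

x = -3 differs from x = 1 by -2 full period(s), and the series is 2-periodic.
At x = 1 the one-sided limits are φ(1^-) = 2 and φ(1^+) = 5.
By Dirichlet's theorem the series converges to their average, [(2) + (5)]/2 = 7/2.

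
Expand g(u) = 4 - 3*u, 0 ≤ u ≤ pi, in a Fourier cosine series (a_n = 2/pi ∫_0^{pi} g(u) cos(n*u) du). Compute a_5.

a_5 = 2/pi ∫_0^{pi} (4 - 3*u) cos(5*u) du.
Integrating by parts (boundary term plus one more integral), an antiderivative of (4 - 3*u) cos(5*u) is -3*u*sin(5*u)/5 + 4*sin(5*u)/5 - 3*cos(5*u)/25; evaluating from 0 to pi: ∫_{0}^{pi} (4 - 3*u) cos(5*u) du = (3/25) - (-3/25) = 6/25.
Hence a_5 = (2/pi)·(6/25) = 12/(25*pi).

12/(25*pi)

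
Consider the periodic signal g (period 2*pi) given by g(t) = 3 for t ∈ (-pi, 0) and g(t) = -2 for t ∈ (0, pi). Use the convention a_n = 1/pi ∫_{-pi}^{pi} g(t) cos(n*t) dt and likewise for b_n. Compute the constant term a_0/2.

a_0 = 1/pi ∫_{-pi}^{pi} g(t) dt = 1/pi · (pi) = 1.
So the constant term a_0/2 = 1/2.

1/2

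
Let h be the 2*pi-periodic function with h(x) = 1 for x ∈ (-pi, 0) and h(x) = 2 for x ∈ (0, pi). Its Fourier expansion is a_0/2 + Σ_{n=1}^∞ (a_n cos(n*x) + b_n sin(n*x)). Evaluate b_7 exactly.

b_7 = 1/pi ∫_{-pi}^{pi} h(x) sin(7*x) dx.
Split the integral at the breakpoints.
Directly, an antiderivative of (1) sin(7*x) is -cos(7*x)/7; evaluating from -pi to 0: ∫_{-pi}^{0} (1) sin(7*x) dx = (-1/7) - (1/7) = -2/7.
Directly, an antiderivative of (2) sin(7*x) is -2*cos(7*x)/7; evaluating from 0 to pi: ∫_{0}^{pi} (2) sin(7*x) dx = (2/7) - (-2/7) = 4/7.
Summing the pieces and multiplying by (1/pi) gives b_7 = 2/(7*pi).

2/(7*pi)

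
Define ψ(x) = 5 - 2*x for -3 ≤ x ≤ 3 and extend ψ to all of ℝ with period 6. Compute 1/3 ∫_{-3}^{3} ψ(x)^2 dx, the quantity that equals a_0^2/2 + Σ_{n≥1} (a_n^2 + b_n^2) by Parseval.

74

1/3 ∫_{-3}^{3} ψ(x)^2 dx = 1/3 · (222) = 74.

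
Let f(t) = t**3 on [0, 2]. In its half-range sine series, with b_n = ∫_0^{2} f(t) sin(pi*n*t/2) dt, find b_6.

4*(1 - 6*pi**2)/(9*pi**3)

b_6 = ∫_0^{2} (t**3) sin(3*pi*t) dt.
Integrating by parts three times (tabular method), an antiderivative of (t**3) sin(3*pi*t) is -t**3*cos(3*pi*t)/(3*pi) + t**2*sin(3*pi*t)/(3*pi**2) + 2*t*cos(3*pi*t)/(9*pi**3) - 2*sin(3*pi*t)/(27*pi**4); evaluating from 0 to 2: ∫_{0}^{2} (t**3) sin(3*pi*t) dt = (4*(1 - 6*pi**2)/(9*pi**3)) - (0) = 4*(1 - 6*pi**2)/(9*pi**3).
Hence b_6 = 4*(1 - 6*pi**2)/(9*pi**3).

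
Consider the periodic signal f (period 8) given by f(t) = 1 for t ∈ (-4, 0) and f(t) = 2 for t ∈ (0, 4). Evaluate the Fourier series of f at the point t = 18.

2

t = 18 differs from t = 2 by 2 full period(s), and the series is 8-periodic.
f is continuous at t = 2 with value 2, so the series converges to 2 there.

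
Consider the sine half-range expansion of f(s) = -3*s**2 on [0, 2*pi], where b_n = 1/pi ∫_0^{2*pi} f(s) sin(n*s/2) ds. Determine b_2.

12*pi

b_2 = 1/pi ∫_0^{2*pi} (-3*s**2) sin(s) ds.
Integrating by parts twice (tabular method), an antiderivative of (-3*s**2) sin(s) is 3*s**2*cos(s) - 6*s*sin(s) - 6*cos(s); evaluating from 0 to 2*pi: ∫_{0}^{2*pi} (-3*s**2) sin(s) ds = (-6 + 12*pi**2) - (-6) = 12*pi**2.
Hence b_2 = (1/pi)·(12*pi**2) = 12*pi.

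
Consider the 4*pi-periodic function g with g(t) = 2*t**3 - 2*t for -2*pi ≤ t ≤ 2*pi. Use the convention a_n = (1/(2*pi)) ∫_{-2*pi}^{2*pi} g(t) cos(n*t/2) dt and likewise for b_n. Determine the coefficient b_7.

-584/343 + 32*pi**2/7

b_7 = (1/(2*pi)) ∫_{-2*pi}^{2*pi} g(t) sin(7*t/2) dt.
g is odd and sin(7*t/2) is odd, so the integrand is even and b_7 = 1/pi ∫_0^{2*pi} g(t) sin(7*t/2) dt.
Integrating by parts three times (tabular method), an antiderivative of (2*t**3 - 2*t) sin(7*t/2) is -4*t**3*cos(7*t/2)/7 + 24*t**2*sin(7*t/2)/49 + 292*t*cos(7*t/2)/343 - 584*sin(7*t/2)/2401; evaluating from 0 to 2*pi: ∫_{0}^{2*pi} (2*t**3 - 2*t) sin(7*t/2) dt = (8*pi*(-73 + 196*pi**2)/343) - (0) = 8*pi*(-73 + 196*pi**2)/343.
Hence b_7 = (1/pi)·(8*pi*(-73 + 196*pi**2)/343) = -584/343 + 32*pi**2/7.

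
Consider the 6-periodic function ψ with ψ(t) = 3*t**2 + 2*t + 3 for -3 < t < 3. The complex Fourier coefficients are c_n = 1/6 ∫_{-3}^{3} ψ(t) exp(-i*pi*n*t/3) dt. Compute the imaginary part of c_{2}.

Since ψ is real-valued, Im(c_{2}) = -1/6 ∫_{-3}^{3} ψ(t) sin(2*pi*t/3) dt = -b_{2}/2.
Integrating by parts twice (tabular method), an antiderivative of (3*t**2 + 2*t + 3) sin(2*pi*t/3) is -9*t**2*cos(2*pi*t/3)/(2*pi) + 27*t*sin(2*pi*t/3)/(2*pi**2) - 3*t*cos(2*pi*t/3)/pi + 9*sin(2*pi*t/3)/(2*pi**2) - 9*cos(2*pi*t/3)/(2*pi) + 81*cos(2*pi*t/3)/(4*pi**3); evaluating from -3 to 3: ∫_{-3}^{3} (3*t**2 + 2*t + 3) sin(2*pi*t/3) dt = (-54/pi + 81/(4*pi**3)) - (-36/pi + 81/(4*pi**3)) = -18/pi.
Hence Im(c_{2}) = (-1/6)·(-18/pi) = 3/pi.

3/pi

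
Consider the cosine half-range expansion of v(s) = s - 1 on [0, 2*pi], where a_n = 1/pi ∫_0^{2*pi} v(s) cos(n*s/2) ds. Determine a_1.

-8/pi

a_1 = 1/pi ∫_0^{2*pi} (s - 1) cos(s/2) ds.
Integrating by parts (boundary term plus one more integral), an antiderivative of (s - 1) cos(s/2) is 2*s*sin(s/2) - 2*sin(s/2) + 4*cos(s/2); evaluating from 0 to 2*pi: ∫_{0}^{2*pi} (s - 1) cos(s/2) ds = (-4) - (4) = -8.
Hence a_1 = (1/pi)·(-8) = -8/pi.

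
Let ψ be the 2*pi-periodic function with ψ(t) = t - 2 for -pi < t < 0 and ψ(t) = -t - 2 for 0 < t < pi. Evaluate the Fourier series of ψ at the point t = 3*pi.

-pi - 2

t = 3*pi differs from t = -pi by 2 full period(s), and the series is 2*pi-periodic.
ψ is continuous at t = -pi with value -pi - 2, so the series converges to -pi - 2 there.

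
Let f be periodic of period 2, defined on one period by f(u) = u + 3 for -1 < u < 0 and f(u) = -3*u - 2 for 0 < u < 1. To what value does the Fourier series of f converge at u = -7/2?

u = -7/2 differs from u = 1/2 by -2 full period(s), and the series is 2-periodic.
f is continuous at u = 1/2 with value -7/2, so the series converges to -7/2 there.

-7/2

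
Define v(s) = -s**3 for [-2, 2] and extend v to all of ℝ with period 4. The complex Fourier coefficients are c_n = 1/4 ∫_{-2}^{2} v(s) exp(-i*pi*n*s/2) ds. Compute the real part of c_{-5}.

Since v is real-valued, Re(c_{-5}) = 1/4 ∫_{-2}^{2} v(s) cos(-5*pi*s/2) ds = a_{5}/2.
(v is odd, so the integrand is odd over a symmetric interval and the integral vanishes.)

0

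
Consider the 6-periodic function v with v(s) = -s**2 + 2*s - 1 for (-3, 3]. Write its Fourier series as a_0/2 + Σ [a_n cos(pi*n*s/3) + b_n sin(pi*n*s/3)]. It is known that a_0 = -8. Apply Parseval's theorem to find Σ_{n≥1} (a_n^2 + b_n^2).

192/5

Parseval: a_0^2/2 + Σ_{n≥1} (a_n^2+b_n^2) = 1/3 ∫_{-3}^{3} v(s)^2 ds = 352/5.
Subtract a_0^2/2 = 32: Σ (a_n^2+b_n^2) = 192/5.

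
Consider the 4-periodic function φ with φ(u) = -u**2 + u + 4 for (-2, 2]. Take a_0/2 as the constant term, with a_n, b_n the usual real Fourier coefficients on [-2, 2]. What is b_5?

b_5 = 1/2 ∫_{-2}^{2} φ(u) sin(5*pi*u/2) du.
Integrating by parts twice (tabular method), an antiderivative of (-u**2 + u + 4) sin(5*pi*u/2) is 2*u**2*cos(5*pi*u/2)/(5*pi) - 8*u*sin(5*pi*u/2)/(25*pi**2) - 2*u*cos(5*pi*u/2)/(5*pi) + 4*sin(5*pi*u/2)/(25*pi**2) - 8*cos(5*pi*u/2)/(5*pi) - 16*cos(5*pi*u/2)/(125*pi**3); evaluating from -2 to 2: ∫_{-2}^{2} (-u**2 + u + 4) sin(5*pi*u/2) du = (4*(4 + 25*pi**2)/(125*pi**3)) - (4*(4 - 25*pi**2)/(125*pi**3)) = 8/(5*pi).
Hence b_5 = (1/2)·(8/(5*pi)) = 4/(5*pi).

4/(5*pi)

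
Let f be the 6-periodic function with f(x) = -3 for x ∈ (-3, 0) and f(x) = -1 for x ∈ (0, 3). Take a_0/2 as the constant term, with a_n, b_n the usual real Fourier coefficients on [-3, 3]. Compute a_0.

-4

a_0 = 1/3 ∫_{-3}^{3} f(x) dx = 1/3 · (-12) = -4.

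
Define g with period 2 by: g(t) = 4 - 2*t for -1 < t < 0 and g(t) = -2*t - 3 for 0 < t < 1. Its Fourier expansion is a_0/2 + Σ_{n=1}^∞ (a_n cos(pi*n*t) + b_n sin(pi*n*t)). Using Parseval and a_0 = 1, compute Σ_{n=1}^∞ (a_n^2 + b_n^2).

Parseval: a_0^2/2 + Σ_{n≥1} (a_n^2+b_n^2) = ∫_{-1}^{1} g(t)^2 dt = 125/3.
Subtract a_0^2/2 = 1/2: Σ (a_n^2+b_n^2) = 247/6.

247/6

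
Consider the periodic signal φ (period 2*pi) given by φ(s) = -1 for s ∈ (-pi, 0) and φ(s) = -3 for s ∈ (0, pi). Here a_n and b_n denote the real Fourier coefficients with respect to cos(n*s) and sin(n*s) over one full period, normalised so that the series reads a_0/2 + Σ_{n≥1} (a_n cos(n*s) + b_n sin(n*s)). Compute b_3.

-4/(3*pi)

b_3 = 1/pi ∫_{-pi}^{pi} φ(s) sin(3*s) ds.
Split the integral at the breakpoints.
Directly, an antiderivative of (-1) sin(3*s) is cos(3*s)/3; evaluating from -pi to 0: ∫_{-pi}^{0} (-1) sin(3*s) ds = (1/3) - (-1/3) = 2/3.
Directly, an antiderivative of (-3) sin(3*s) is cos(3*s); evaluating from 0 to pi: ∫_{0}^{pi} (-3) sin(3*s) ds = (-1) - (1) = -2.
Summing the pieces and multiplying by (1/pi) gives b_3 = -4/(3*pi).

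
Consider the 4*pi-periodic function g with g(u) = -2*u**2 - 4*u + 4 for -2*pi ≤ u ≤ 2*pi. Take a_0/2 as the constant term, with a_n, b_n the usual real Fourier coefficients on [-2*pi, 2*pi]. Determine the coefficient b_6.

b_6 = (1/(2*pi)) ∫_{-2*pi}^{2*pi} g(u) sin(3*u) du.
Integrating by parts twice (tabular method), an antiderivative of (-2*u**2 - 4*u + 4) sin(3*u) is 2*u**2*cos(3*u)/3 - 4*u*sin(3*u)/9 + 4*u*cos(3*u)/3 - 4*sin(3*u)/9 - 40*cos(3*u)/27; evaluating from -2*pi to 2*pi: ∫_{-2*pi}^{2*pi} (-2*u**2 - 4*u + 4) sin(3*u) du = (-40/27 + 8*pi/3 + 8*pi**2/3) - (-8*pi/3 - 40/27 + 8*pi**2/3) = 16*pi/3.
Hence b_6 = (1/(2*pi))·(16*pi/3) = 8/3.

8/3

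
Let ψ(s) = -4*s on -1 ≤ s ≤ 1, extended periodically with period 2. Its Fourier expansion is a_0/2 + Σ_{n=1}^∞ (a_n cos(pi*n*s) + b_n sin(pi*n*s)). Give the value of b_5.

-8/(5*pi)

b_5 = ∫_{-1}^{1} ψ(s) sin(5*pi*s) ds.
ψ is odd and sin(5*pi*s) is odd, so the integrand is even and b_5 = 2 ∫_0^{1} ψ(s) sin(5*pi*s) ds.
Integrating by parts (boundary term plus one more integral), an antiderivative of (-4*s) sin(5*pi*s) is 4*s*cos(5*pi*s)/(5*pi) - 4*sin(5*pi*s)/(25*pi**2); evaluating from 0 to 1: ∫_{0}^{1} (-4*s) sin(5*pi*s) ds = (-4/(5*pi)) - (0) = -4/(5*pi).
Hence b_5 = 2·(-4/(5*pi)) = -8/(5*pi).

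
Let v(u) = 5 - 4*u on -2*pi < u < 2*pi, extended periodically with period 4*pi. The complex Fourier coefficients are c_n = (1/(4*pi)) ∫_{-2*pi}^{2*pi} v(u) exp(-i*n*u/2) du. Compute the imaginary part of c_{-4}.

2

Since v is real-valued, Im(c_{-4}) = -(1/(4*pi)) ∫_{-2*pi}^{2*pi} v(u) sin(-2*u) du = b_{4}/2.
Integrating by parts (boundary term plus one more integral), an antiderivative of (5 - 4*u) sin(-2*u) is -2*u*cos(2*u) + sin(2*u) + 5*cos(2*u)/2; evaluating from -2*pi to 2*pi: ∫_{-2*pi}^{2*pi} (5 - 4*u) sin(-2*u) du = (5/2 - 4*pi) - (5/2 + 4*pi) = -8*pi.
Hence Im(c_{-4}) = (-1/(4*pi))·(-8*pi) = 2.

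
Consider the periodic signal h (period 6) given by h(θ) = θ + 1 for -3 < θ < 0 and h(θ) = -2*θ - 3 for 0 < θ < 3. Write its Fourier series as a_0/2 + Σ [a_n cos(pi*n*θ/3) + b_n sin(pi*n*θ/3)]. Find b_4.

3/(4*pi)

b_4 = 1/3 ∫_{-3}^{3} h(θ) sin(4*pi*θ/3) dθ.
Split the integral at the breakpoints.
Integrating by parts (boundary term plus one more integral), an antiderivative of (θ + 1) sin(4*pi*θ/3) is -3*θ*cos(4*pi*θ/3)/(4*pi) + 9*sin(4*pi*θ/3)/(16*pi**2) - 3*cos(4*pi*θ/3)/(4*pi); evaluating from -3 to 0: ∫_{-3}^{0} (θ + 1) sin(4*pi*θ/3) dθ = (-3/(4*pi)) - (3/(2*pi)) = -9/(4*pi).
Integrating by parts (boundary term plus one more integral), an antiderivative of (-2*θ - 3) sin(4*pi*θ/3) is 3*θ*cos(4*pi*θ/3)/(2*pi) - 9*sin(4*pi*θ/3)/(8*pi**2) + 9*cos(4*pi*θ/3)/(4*pi); evaluating from 0 to 3: ∫_{0}^{3} (-2*θ - 3) sin(4*pi*θ/3) dθ = (27/(4*pi)) - (9/(4*pi)) = 9/(2*pi).
Summing the pieces and multiplying by (1/3) gives b_4 = 3/(4*pi).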